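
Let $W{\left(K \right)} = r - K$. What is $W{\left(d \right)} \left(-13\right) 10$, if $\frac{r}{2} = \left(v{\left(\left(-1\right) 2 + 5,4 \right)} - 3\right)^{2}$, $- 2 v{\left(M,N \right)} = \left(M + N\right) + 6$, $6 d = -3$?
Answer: $-23530$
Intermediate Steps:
$d = - \frac{1}{2}$ ($d = \frac{1}{6} \left(-3\right) = - \frac{1}{2} \approx -0.5$)
$v{\left(M,N \right)} = -3 - \frac{M}{2} - \frac{N}{2}$ ($v{\left(M,N \right)} = - \frac{\left(M + N\right) + 6}{2} = - \frac{6 + M + N}{2} = -3 - \frac{M}{2} - \frac{N}{2}$)
$r = \frac{361}{2}$ ($r = 2 \left(\left(-3 - \frac{\left(-1\right) 2 + 5}{2} - 2\right) - 3\right)^{2} = 2 \left(\left(-3 - \frac{-2 + 5}{2} - 2\right) - 3\right)^{2} = 2 \left(\left(-3 - \frac{3}{2} - 2\right) - 3\right)^{2} = 2 \left(- \frac{13}{2} - 3\right)^{2} = 2 \left(- \frac{19}{2}\right)^{2} = 2 \cdot \frac{361}{4} = \frac{361}{2} \approx 180.5$)
$W{\left(K \right)} = \frac{361}{2} - K$
$W{\left(d \right)} \left(-13\right) 10 = \left(\frac{361}{2} - - \frac{1}{2}\right) \left(-13\right) 10 = \left(\frac{361}{2} + \frac{1}{2}\right) \left(-13\right) 10 = 181 \left(-13\right) 10 = \left(-2353\right) 10 = -23530$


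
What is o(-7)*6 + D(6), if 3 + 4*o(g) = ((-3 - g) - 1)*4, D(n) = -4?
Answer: 19/2 ≈ 9.5000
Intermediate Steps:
o(g) = -19/4 - g (o(g) = -¾ + (((-3 - g) - 1)*4)/4 = -¾ + ((-4 - g)*4)/4 = -¾ + (-16 - 4*g)/4 = -¾ + (-4 - g) = -19/4 - g)
o(-7)*6 + D(6) = (-19/4 - 1*(-7))*6 - 4 = (-19/4 + 7)*6 - 4 = (9/4)*6 - 4 = 27/2 - 4 = 19/2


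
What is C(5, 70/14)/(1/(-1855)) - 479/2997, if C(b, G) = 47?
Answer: -261293924/2997 ≈ -87185.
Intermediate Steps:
C(5, 70/14)/(1/(-1855)) - 479/2997 = 47/(1/(-1855)) - 479/2997 = 47/(-1/1855) - 479*1/2997 = 47*(-1855) - 479/2997 = -87185 - 479/2997 = -261293924/2997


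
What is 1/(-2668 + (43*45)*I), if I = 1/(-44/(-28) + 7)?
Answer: -4/9769 ≈ -0.00040946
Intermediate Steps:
I = 7/60 (I = 1/(-44*(-1/28) + 7) = 1/(11/7 + 7) = 1/(60/7) = 7/60 ≈ 0.11667)
1/(-2668 + (43*45)*I) = 1/(-2668 + (43*45)*(7/60)) = 1/(-2668 + 1935*(7/60)) = 1/(-2668 + 903/4) = 1/(-9769/4) = -4/9769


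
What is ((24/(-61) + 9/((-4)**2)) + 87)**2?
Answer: 7238095929/952576 ≈ 7598.4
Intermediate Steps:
((24/(-61) + 9/((-4)**2)) + 87)**2 = ((24*(-1/61) + 9/16) + 87)**2 = ((-24/61 + 9*(1/16)) + 87)**2 = ((-24/61 + 9/16) + 87)**2 = (165/976 + 87)**2 = (85077/976)**2 = 7238095929/952576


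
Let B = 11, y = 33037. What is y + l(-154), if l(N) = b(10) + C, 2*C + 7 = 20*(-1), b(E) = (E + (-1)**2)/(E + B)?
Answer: 1387009/42 ≈ 33024.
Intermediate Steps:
b(E) = (1 + E)/(11 + E) (b(E) = (E + (-1)**2)/(E + 11) = (E + 1)/(11 + E) = (1 + E)/(11 + E))
C = -27/2 (C = -7/2 + (20*(-1))/2 = -7/2 + (1/2)*(-20) = -7/2 - 10 = -27/2 ≈ -13.500)
l(N) = -545/42 (l(N) = (1 + 10)/(11 + 10) - 27/2 = 11/21 - 27/2 = -545/42)
y + l(-154) = 33037 - 545/42 = 1387009/42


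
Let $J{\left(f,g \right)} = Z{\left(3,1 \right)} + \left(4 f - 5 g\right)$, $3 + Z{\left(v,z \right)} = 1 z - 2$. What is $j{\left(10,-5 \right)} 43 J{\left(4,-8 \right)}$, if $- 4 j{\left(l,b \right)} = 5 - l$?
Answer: $2795$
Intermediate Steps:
$Z{\left(v,z \right)} = -5 + z$ ($Z{\left(v,z \right)} = -3 + \left(1 z - 2\right) = -3 + \left(z - 2\right) = -3 + \left(-2 + z\right) = -5 + z$)
$j{\left(l,b \right)} = - \frac{5}{4} + \frac{l}{4}$ ($j{\left(l,b \right)} = - \frac{5 - l}{4} = - \frac{5}{4} + \frac{l}{4}$)
$J{\left(f,g \right)} = -4 - 5 g + 4 f$ ($J{\left(f,g \right)} = \left(-5 + 1\right) + \left(4 f - 5 g\right) = -4 + \left(- 5 g + 4 f\right) = -4 - 5 g + 4 f$)
$j{\left(10,-5 \right)} 43 J{\left(4,-8 \right)} = \left(- \frac{5}{4} + \frac{1}{4} \cdot 10\right) 43 \left(-4 - -40 + 4 \cdot 4\right) = \left(- \frac{5}{4} + \frac{5}{2}\right) 43 \left(-4 + 40 + 16\right) = \frac{5}{4} \cdot 43 \cdot 52 = \frac{215}{4} \cdot 52 = 2795$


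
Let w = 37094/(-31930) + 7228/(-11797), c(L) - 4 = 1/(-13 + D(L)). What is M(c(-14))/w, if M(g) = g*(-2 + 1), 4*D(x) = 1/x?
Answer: 538649840300/243627410691 ≈ 2.2110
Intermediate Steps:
D(x) = 1/(4*x) (D(x) = (1/x)/4 = 1/(4*x))
c(L) = 4 + 1/(-13 + 1/(4*L))
w = -334193979/188339105 (w = 37094*(-1/31930) + 7228*(-1/11797) = -18547/15965 - 7228/11797 = -334193979/188339105 ≈ -1.7744)
M(g) = -g (M(g) = g*(-1) = -g)
M(c(-14))/w = (-4*(-1 + 51*(-14))/(-1 + 52*(-14)))/(-334193979/188339105) = -4*(-1 - 714)/(-1 - 728)*(-188339105/334193979) = -4*(-715)/(-729)*(-188339105/334193979) = -4*(-1)*(-715)/729*(-188339105/334193979) = -1*2860/729*(-188339105/334193979) = -2860/729*(-188339105/334193979) = 538649840300/243627410691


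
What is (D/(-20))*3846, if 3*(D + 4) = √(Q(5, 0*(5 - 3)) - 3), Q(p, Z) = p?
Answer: 3846/5 - 641*√2/10 ≈ 678.55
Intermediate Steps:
D = -4 + √2/3 (D = -4 + √(5 - 3)/3 = -4 + √2/3 ≈ -3.5286)
(D/(-20))*3846 = ((-4 + √2/3)/(-20))*3846 = ((-4 + √2/3)*(-1/20))*3846 = (⅕ - √2/60)*3846 = 3846/5 - 641*√2/10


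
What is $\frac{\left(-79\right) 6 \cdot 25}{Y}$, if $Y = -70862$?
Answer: $\frac{5925}{35431} \approx 0.16723$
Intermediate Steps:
$\frac{\left(-79\right) 6 \cdot 25}{Y} = \frac{\left(-79\right) 6 \cdot 25}{-70862} = \left(-79\right) 150 \left(- \frac{1}{70862}\right) = \left(-11850\right) \left(- \frac{1}{70862}\right) = \frac{5925}{35431}$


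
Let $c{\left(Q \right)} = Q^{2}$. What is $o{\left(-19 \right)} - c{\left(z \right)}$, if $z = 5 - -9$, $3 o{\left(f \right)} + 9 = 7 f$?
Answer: $- \frac{730}{3} \approx -243.33$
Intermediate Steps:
$o{\left(f \right)} = -3 + \frac{7 f}{3}$
$z = 14$ ($z = 5 + 9 = 14$)
$o{\left(-19 \right)} - c{\left(z \right)} = \left(-3 + \frac{7}{3} \left(-19\right)\right) - 14^{2} = \left(-3 - \frac{133}{3}\right) - 196 = - \frac{142}{3} - 196 = - \frac{730}{3}$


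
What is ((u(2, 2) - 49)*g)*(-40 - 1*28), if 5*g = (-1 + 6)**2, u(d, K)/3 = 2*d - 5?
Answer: 17680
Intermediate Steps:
u(d, K) = -15 + 6*d (u(d, K) = 3*(2*d - 5) = 3*(-5 + 2*d) = -15 + 6*d)
g = 5 (g = (-1 + 6)**2/5 = (1/5)*5**2 = (1/5)*25 = 5)
((u(2, 2) - 49)*g)*(-40 - 1*28) = (((-15 + 6*2) - 49)*5)*(-40 - 1*28) = (((-15 + 12) - 49)*5)*(-40 - 28) = ((-3 - 49)*5)*(-68) = -52*5*(-68) = -260*(-68) = 17680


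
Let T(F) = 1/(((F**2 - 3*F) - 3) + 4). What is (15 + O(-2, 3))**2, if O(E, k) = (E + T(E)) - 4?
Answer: 10000/121 ≈ 82.645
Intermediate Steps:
T(F) = 1/(1 + F**2 - 3*F) (T(F) = 1/((-3 + F**2 - 3*F) + 4) = 1/(1 + F**2 - 3*F))
O(E, k) = -4 + E + 1/(1 + E**2 - 3*E) (O(E, k) = (E + 1/(1 + E**2 - 3*E)) - 4 = -4 + E + 1/(1 + E**2 - 3*E))
(15 + O(-2, 3))**2 = (15 + (-4 - 2 + 1/(1 + (-2)**2 - 3*(-2))))**2 = (15 + (-4 - 2 + 1/(1 + 4 + 6)))**2 = (15 + (-4 - 2 + 1/11))**2 = (15 - 65/11)**2 = (100/11)**2 = 10000/121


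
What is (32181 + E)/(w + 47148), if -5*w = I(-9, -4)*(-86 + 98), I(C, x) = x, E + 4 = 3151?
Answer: 14720/19649 ≈ 0.74915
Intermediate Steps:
E = 3147 (E = -4 + 3151 = 3147)
w = 48/5 (w = -(-4)*(-86 + 98)/5 = -(-4)*12/5 = -⅕*(-48) = 48/5 ≈ 9.6000)
(32181 + E)/(w + 47148) = (32181 + 3147)/(48/5 + 47148) = 35328/(235788/5) = 35328*(5/235788) = 14720/19649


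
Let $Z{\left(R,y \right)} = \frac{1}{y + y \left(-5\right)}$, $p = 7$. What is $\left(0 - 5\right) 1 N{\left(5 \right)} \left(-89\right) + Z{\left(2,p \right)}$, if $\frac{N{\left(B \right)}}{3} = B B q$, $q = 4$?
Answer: $\frac{3737999}{28} \approx 1.335 \cdot 10^{5}$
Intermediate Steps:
$Z{\left(R,y \right)} = - \frac{1}{4 y}$ ($Z{\left(R,y \right)} = \frac{1}{y - 5 y} = \frac{1}{\left(-4\right) y} = - \frac{1}{4 y}$)
$N{\left(B \right)} = 12 B^{2}$ ($N{\left(B \right)} = 3 B B 4 = 3 B^{2} \cdot 4 = 3 \cdot 4 B^{2} = 12 B^{2}$)
$\left(0 - 5\right) 1 N{\left(5 \right)} \left(-89\right) + Z{\left(2,p \right)} = \left(0 - 5\right) 1 \cdot 12 \cdot 5^{2} \left(-89\right) - \frac{1}{4 \cdot 7} = \left(-5\right) 1 \cdot 12 \cdot 25 \left(-89\right) - \frac{1}{28} = \left(-5\right) 300 \left(-89\right) - \frac{1}{28} = \left(-1500\right) \left(-89\right) - \frac{1}{28} = 133500 - \frac{1}{28} = \frac{3737999}{28}$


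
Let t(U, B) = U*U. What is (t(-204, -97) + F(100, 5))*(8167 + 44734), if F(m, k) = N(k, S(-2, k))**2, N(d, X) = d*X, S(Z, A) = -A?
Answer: 2234591141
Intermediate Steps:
t(U, B) = U**2
N(d, X) = X*d
F(m, k) = k**4 (F(m, k) = ((-k)*k)**2 = (-k**2)**2 = k**4)
(t(-204, -97) + F(100, 5))*(8167 + 44734) = ((-204)**2 + 5**4)*(8167 + 44734) = (41616 + 625)*52901 = 42241*52901 = 2234591141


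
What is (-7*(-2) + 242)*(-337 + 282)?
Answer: -14080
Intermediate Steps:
(-7*(-2) + 242)*(-337 + 282) = (14 + 242)*(-55) = 256*(-55) = -14080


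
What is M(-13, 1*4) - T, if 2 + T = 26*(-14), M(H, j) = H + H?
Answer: 340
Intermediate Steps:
M(H, j) = 2*H
T = -366 (T = -2 + 26*(-14) = -2 - 364 = -366)
M(-13, 1*4) - T = 2*(-13) - 1*(-366) = -26 + 366 = 340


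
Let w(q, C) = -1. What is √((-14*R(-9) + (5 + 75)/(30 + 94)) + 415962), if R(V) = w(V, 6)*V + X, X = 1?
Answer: 9*√4933402/31 ≈ 644.84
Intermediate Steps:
R(V) = 1 - V (R(V) = -V + 1 = 1 - V)
√((-14*R(-9) + (5 + 75)/(30 + 94)) + 415962) = √((-14*(1 - 1*(-9)) + (5 + 75)/(30 + 94)) + 415962) = √((-14*(1 + 9) + 80/124) + 415962) = √((-14*10 + 80*(1/124)) + 415962) = √((-140 + 20/31) + 415962) = √(-4320/31 + 415962) = √(12890502/31) = 9*√4933402/31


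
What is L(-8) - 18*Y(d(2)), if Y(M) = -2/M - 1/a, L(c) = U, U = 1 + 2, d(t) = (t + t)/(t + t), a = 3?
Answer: 45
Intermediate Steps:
d(t) = 1 (d(t) = (2*t)/((2*t)) = (2*t)*(1/(2*t)) = 1)
U = 3
L(c) = 3
Y(M) = -⅓ - 2/M (Y(M) = -2/M - 1/3 = -2/M - 1*⅓ = -2/M - ⅓ = -⅓ - 2/M)
L(-8) - 18*Y(d(2)) = 3 - 6*(-6 - 1*1)/1 = 3 - 6*(-6 - 1) = 3 - 6*(-7) = 3 - 18*(-7/3) = 3 + 42 = 45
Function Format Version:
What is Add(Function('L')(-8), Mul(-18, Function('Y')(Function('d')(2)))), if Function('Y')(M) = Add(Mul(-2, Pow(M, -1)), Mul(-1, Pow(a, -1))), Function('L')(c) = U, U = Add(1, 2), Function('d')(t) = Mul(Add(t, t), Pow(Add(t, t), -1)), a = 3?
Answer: 45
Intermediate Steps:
Function('d')(t) = 1 (Function('d')(t) = Mul(Mul(2, t), Pow(Mul(2, t), -1)) = Mul(Mul(2, t), Mul(Rational(1, 2), Pow(t, -1))) = 1)
U = 3
Function('L')(c) = 3
Function('Y')(M) = Add(Rational(-1, 3), Mul(-2, Pow(M, -1))) (Function('Y')(M) = Add(Mul(-2, Pow(M, -1)), Mul(-1, Pow(3, -1))) = Add(Mul(-2, Pow(M, -1)), Mul(-1, Rational(1, 3))) = Add(Mul(-2, Pow(M, -1)), Rational(-1, 3)) = Add(Rational(-1, 3), Mul(-2, Pow(M, -1))))
Add(Function('L')(-8), Mul(-18, Function('Y')(Function('d')(2)))) = Add(3, Mul(-18, Mul(Rational(1, 3), Pow(1, -1), Add(-6, Mul(-1, 1))))) = Add(3, Mul(-18, Mul(Rational(1, 3), 1, Add(-6, -1)))) = Add(3, Mul(-18, Mul(Rational(1, 3), 1, -7))) = Add(3, Mul(-18, Rational(-7, 3))) = Add(3, 42) = 45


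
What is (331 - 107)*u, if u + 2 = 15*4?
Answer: 12992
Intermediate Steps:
u = 58 (u = -2 + 15*4 = -2 + 60 = 58)
(331 - 107)*u = (331 - 107)*58 = 224*58 = 12992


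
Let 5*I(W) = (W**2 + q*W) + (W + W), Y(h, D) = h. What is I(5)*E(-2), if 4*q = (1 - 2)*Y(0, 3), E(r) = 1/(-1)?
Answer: -7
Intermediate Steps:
E(r) = -1
q = 0 (q = ((1 - 2)*0)/4 = (-1*0)/4 = (1/4)*0 = 0)
I(W) = W**2/5 + 2*W/5 (I(W) = ((W**2 + 0*W) + (W + W))/5 = ((W**2 + 0) + 2*W)/5 = (W**2 + 2*W)/5 = W**2/5 + 2*W/5)
I(5)*E(-2) = ((1/5)*5*(2 + 5))*(-1) = ((1/5)*5*7)*(-1) = 7*(-1) = -7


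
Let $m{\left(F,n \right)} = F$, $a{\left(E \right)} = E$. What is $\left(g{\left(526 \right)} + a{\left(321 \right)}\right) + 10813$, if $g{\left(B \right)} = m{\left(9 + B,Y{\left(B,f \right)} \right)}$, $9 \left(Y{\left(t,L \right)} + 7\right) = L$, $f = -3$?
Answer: $11669$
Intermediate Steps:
$Y{\left(t,L \right)} = -7 + \frac{L}{9}$
$g{\left(B \right)} = 9 + B$
$\left(g{\left(526 \right)} + a{\left(321 \right)}\right) + 10813 = \left(\left(9 + 526\right) + 321\right) + 10813 = \left(535 + 321\right) + 10813 = 856 + 10813 = 11669$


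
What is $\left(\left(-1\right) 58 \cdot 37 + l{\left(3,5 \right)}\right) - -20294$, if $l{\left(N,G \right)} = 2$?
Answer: $18150$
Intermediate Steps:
$\left(\left(-1\right) 58 \cdot 37 + l{\left(3,5 \right)}\right) - -20294 = \left(\left(-1\right) 58 \cdot 37 + 2\right) - -20294 = \left(\left(-58\right) 37 + 2\right) + 20294 = \left(-2146 + 2\right) + 20294 = -2144 + 20294 = 18150$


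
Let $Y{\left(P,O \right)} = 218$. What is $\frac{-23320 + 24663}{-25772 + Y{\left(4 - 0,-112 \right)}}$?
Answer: $- \frac{1343}{25554} \approx -0.052555$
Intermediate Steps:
$\frac{-23320 + 24663}{-25772 + Y{\left(4 - 0,-112 \right)}} = \frac{-23320 + 24663}{-25772 + 218} = \frac{1343}{-25554} = 1343 \left(- \frac{1}{25554}\right) = - \frac{1343}{25554}$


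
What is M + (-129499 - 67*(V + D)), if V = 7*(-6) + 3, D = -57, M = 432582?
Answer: 309515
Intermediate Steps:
V = -39 (V = -42 + 3 = -39)
M + (-129499 - 67*(V + D)) = 432582 + (-129499 - 67*(-39 - 57)) = 432582 + (-129499 - 67*(-96)) = 432582 + (-129499 + 6432) = 432582 - 123067 = 309515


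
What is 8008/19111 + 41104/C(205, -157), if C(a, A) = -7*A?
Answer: 113477048/3000427 ≈ 37.820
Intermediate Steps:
8008/19111 + 41104/C(205, -157) = 8008/19111 + 41104/((-7*(-157))) = 8008*(1/19111) + 41104/1099 = 8008/19111 + 41104*(1/1099) = 8008/19111 + 5872/157 = 113477048/3000427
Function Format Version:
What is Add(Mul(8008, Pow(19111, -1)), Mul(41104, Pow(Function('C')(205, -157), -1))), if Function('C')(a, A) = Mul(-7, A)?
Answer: Rational(113477048, 3000427) ≈ 37.820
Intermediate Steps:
Add(Mul(8008, Pow(19111, -1)), Mul(41104, Pow(Function('C')(205, -157), -1))) = Add(Mul(8008, Pow(19111, -1)), Mul(41104, Pow(Mul(-7, -157), -1))) = Add(Mul(8008, Rational(1, 19111)), Mul(41104, Pow(1099, -1))) = Add(Rational(8008, 19111), Mul(41104, Rational(1, 1099))) = Add(Rational(8008, 19111), Rational(5872, 157)) = Rational(113477048, 3000427)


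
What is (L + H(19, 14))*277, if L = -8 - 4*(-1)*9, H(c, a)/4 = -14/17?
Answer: 116340/17 ≈ 6843.5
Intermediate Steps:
H(c, a) = -56/17 (H(c, a) = 4*(-14/17) = -56/17)
L = 28 (L = -8 + 4*9 = -8 + 36 = 28)
(L + H(19, 14))*277 = (28 - 56/17)*277 = (420/17)*277 = 116340/17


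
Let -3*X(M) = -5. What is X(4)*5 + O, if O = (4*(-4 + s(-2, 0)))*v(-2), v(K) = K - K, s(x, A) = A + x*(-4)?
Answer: 25/3 ≈ 8.3333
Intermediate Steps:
s(x, A) = A - 4*x
X(M) = 5/3 (X(M) = -⅓*(-5) = 5/3)
v(K) = 0
O = 0 (O = (4*(-4 + (0 - 4*(-2))))*0 = (4*(-4 + (0 + 8)))*0 = (4*(-4 + 8))*0 = (4*4)*0 = 16*0 = 0)
X(4)*5 + O = (5/3)*5 + 0 = 25/3 + 0 = 25/3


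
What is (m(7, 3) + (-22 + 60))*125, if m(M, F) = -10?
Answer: 3500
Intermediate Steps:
(m(7, 3) + (-22 + 60))*125 = (-10 + (-22 + 60))*125 = (-10 + 38)*125 = 28*125 = 3500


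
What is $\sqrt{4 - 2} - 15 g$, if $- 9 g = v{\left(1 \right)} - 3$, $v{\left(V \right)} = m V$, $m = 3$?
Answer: $\sqrt{2} \approx 1.4142$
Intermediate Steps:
$v{\left(V \right)} = 3 V$
$g = 0$ ($g = - \frac{3 \cdot 1 - 3}{9} = - \frac{3 - 3}{9} = \left(- \frac{1}{9}\right) 0 = 0$)
$\sqrt{4 - 2} - 15 g = \sqrt{4 - 2} - 0 = \sqrt{2} + 0 = \sqrt{2}$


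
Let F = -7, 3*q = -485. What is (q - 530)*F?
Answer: 14525/3 ≈ 4841.7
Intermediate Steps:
q = -485/3 (q = (⅓)*(-485) = -485/3 ≈ -161.67)
(q - 530)*F = (-485/3 - 530)*(-7) = -2075/3*(-7) = 14525/3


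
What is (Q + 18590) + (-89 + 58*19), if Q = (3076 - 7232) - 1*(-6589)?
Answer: 22036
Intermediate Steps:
Q = 2433 (Q = -4156 + 6589 = 2433)
(Q + 18590) + (-89 + 58*19) = (2433 + 18590) + (-89 + 58*19) = 21023 + (-89 + 1102) = 21023 + 1013 = 22036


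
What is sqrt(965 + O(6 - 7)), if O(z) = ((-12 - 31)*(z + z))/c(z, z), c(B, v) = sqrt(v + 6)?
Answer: sqrt(24125 + 430*sqrt(5))/5 ≈ 31.677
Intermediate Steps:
c(B, v) = sqrt(6 + v)
O(z) = -86*z/sqrt(6 + z) (O(z) = ((-12 - 31)*(z + z))/(sqrt(6 + z)) = (-86*z)/sqrt(6 + z) = -86*z/sqrt(6 + z))
sqrt(965 + O(6 - 7)) = sqrt(965 - 86*(6 - 7)/sqrt(6 + (6 - 7))) = sqrt(965 - 86*(-1)/sqrt(6 - 1)) = sqrt(965 - 86*(-1)/sqrt(5)) = sqrt(965 - 86*(-1)*sqrt(5)/5) = sqrt(965 + 86*sqrt(5)/5)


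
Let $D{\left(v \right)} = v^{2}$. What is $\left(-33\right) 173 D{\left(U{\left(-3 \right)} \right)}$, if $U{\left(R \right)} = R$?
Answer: $-51381$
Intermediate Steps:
$\left(-33\right) 173 D{\left(U{\left(-3 \right)} \right)} = \left(-33\right) 173 \left(-3\right)^{2} = \left(-5709\right) 9 = -51381$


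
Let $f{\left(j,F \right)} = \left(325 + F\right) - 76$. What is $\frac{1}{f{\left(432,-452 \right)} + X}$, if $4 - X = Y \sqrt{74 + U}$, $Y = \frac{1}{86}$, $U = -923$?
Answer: $- \frac{1471804}{292889845} + \frac{86 i \sqrt{849}}{292889845} \approx -0.0050251 + 8.5556 \cdot 10^{-6} i$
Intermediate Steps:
$Y = \frac{1}{86} \approx 0.011628$
$f{\left(j,F \right)} = 249 + F$
$X = 4 - \frac{i \sqrt{849}}{86}$ ($X = 4 - \frac{\sqrt{74 - 923}}{86} = 4 - \frac{\sqrt{-849}}{86} = 4 - \frac{i \sqrt{849}}{86} \approx 4.0 - 0.33881 i$)
$\frac{1}{f{\left(432,-452 \right)} + X} = \frac{1}{\left(249 - 452\right) + \left(4 - \frac{i \sqrt{849}}{86}\right)} = \frac{1}{-203 + \left(4 - \frac{i \sqrt{849}}{86}\right)} = \frac{1}{-199 - \frac{i \sqrt{849}}{86}}$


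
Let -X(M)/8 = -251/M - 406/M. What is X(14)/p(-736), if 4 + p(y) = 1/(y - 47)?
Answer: -2057724/21931 ≈ -93.827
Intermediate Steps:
p(y) = -4 + 1/(-47 + y) (p(y) = -4 + 1/(y - 47) = -4 + 1/(-47 + y))
X(M) = 5256/M (X(M) = -8*(-251/M - 406/M) = -(-5256)/M = 5256/M)
X(14)/p(-736) = (5256/14)/(((189 - 4*(-736))/(-47 - 736))) = (5256*(1/14))/(((189 + 2944)/(-783))) = 2628/(7*((-1/783*3133))) = 2628/(7*(-3133/783)) = (2628/7)*(-783/3133) = -2057724/21931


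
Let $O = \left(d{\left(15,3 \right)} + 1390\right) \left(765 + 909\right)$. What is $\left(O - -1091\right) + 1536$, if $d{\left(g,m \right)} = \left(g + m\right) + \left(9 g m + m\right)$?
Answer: $3042611$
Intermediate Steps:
$d{\left(g,m \right)} = g + 2 m + 9 g m$ ($d{\left(g,m \right)} = \left(g + m\right) + \left(9 g m + m\right) = \left(g + m\right) + \left(m + 9 g m\right) = g + 2 m + 9 g m$)
$O = 3039984$ ($O = \left(\left(15 + 2 \cdot 3 + 9 \cdot 15 \cdot 3\right) + 1390\right) \left(765 + 909\right) = \left(\left(15 + 6 + 405\right) + 1390\right) 1674 = \left(426 + 1390\right) 1674 = 1816 \cdot 1674 = 3039984$)
$\left(O - -1091\right) + 1536 = \left(3039984 - -1091\right) + 1536 = \left(3039984 + 1091\right) + 1536 = 3041075 + 1536 = 3042611$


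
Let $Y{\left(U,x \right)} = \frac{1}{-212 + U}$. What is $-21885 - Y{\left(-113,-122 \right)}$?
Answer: $- \frac{7112624}{325} \approx -21885.0$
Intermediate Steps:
$-21885 - Y{\left(-113,-122 \right)} = -21885 - \frac{1}{-212 - 113} = -21885 - \frac{1}{-325} = -21885 - - \frac{1}{325} = -21885 + \frac{1}{325} = - \frac{7112624}{325}$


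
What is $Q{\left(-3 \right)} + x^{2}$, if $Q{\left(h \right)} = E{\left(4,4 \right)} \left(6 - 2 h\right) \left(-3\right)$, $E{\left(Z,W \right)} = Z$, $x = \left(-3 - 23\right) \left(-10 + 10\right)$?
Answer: $-144$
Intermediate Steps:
$x = 0$ ($x = \left(-26\right) 0 = 0$)
$Q{\left(h \right)} = -72 + 24 h$ ($Q{\left(h \right)} = 4 \left(6 - 2 h\right) \left(-3\right) = \left(24 - 8 h\right) \left(-3\right) = -72 + 24 h$)
$Q{\left(-3 \right)} + x^{2} = \left(-72 + 24 \left(-3\right)\right) + 0^{2} = \left(-72 - 72\right) + 0 = -144 + 0 = -144$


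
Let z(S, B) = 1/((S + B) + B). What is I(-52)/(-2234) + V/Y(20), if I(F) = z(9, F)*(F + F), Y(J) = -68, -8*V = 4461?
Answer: 473350727/57726560 ≈ 8.1999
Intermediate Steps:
V = -4461/8 (V = -⅛*4461 = -4461/8 ≈ -557.63)
z(S, B) = 1/(S + 2*B) (z(S, B) = 1/((B + S) + B) = 1/(S + 2*B))
I(F) = 2*F/(9 + 2*F) (I(F) = (F + F)/(9 + 2*F) = (2*F)/(9 + 2*F) = 2*F/(9 + 2*F))
I(-52)/(-2234) + V/Y(20) = (2*(-52)/(9 + 2*(-52)))/(-2234) - 4461/8/(-68) = (2*(-52)/(9 - 104))*(-1/2234) - 4461/8*(-1/68) = (2*(-52)/(-95))*(-1/2234) + 4461/544 = (2*(-52)*(-1/95))*(-1/2234) + 4461/544 = (104/95)*(-1/2234) + 4461/544 = -52/106115 + 4461/544 = 473350727/57726560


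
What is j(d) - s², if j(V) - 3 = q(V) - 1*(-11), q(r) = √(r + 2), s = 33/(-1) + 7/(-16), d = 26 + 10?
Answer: -282641/256 + √38 ≈ -1097.9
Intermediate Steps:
d = 36
s = -535/16 (s = 33*(-1) + 7*(-1/16) = -33 - 7/16 = -535/16 ≈ -33.438)
q(r) = √(2 + r)
j(V) = 14 + √(2 + V) (j(V) = 3 + (√(2 + V) - 1*(-11)) = 3 + (√(2 + V) + 11) = 3 + (11 + √(2 + V)) = 14 + √(2 + V))
j(d) - s² = (14 + √(2 + 36)) - (-535/16)² = (14 + √38) - 1*286225/256 = (14 + √38) - 286225/256 = -282641/256 + √38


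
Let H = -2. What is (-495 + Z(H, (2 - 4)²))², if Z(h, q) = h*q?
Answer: 253009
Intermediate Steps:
(-495 + Z(H, (2 - 4)²))² = (-495 - 2*(2 - 4)²)² = (-495 - 2*(-2)²)² = (-495 - 2*4)² = (-495 - 8)² = (-503)² = 253009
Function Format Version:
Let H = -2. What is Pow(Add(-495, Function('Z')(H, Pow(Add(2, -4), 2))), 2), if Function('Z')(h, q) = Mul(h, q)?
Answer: 253009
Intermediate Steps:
Pow(Add(-495, Function('Z')(H, Pow(Add(2, -4), 2))), 2) = Pow(Add(-495, Mul(-2, Pow(Add(2, -4), 2))), 2) = Pow(Add(-495, Mul(-2, Pow(-2, 2))), 2) = Pow(Add(-495, Mul(-2, 4)), 2) = Pow(Add(-495, -8), 2) = Pow(-503, 2) = 253009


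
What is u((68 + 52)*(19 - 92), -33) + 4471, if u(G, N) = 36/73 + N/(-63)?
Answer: 6855602/1533 ≈ 4472.0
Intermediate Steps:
u(G, N) = 36/73 - N/63 (u(G, N) = 36*(1/73) + N*(-1/63) = 36/73 - N/63)
u((68 + 52)*(19 - 92), -33) + 4471 = (36/73 - 1/63*(-33)) + 4471 = (36/73 + 11/21) + 4471 = 1559/1533 + 4471 = 6855602/1533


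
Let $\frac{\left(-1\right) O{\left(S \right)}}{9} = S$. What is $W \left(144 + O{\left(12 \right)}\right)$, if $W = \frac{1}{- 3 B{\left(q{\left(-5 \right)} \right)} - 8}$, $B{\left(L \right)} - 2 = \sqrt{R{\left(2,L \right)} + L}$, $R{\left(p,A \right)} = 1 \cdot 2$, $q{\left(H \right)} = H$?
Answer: $- \frac{504}{223} + \frac{108 i \sqrt{3}}{223} \approx -2.2601 + 0.83884 i$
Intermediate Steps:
$R{\left(p,A \right)} = 2$
$B{\left(L \right)} = 2 + \sqrt{2 + L}$
$O{\left(S \right)} = - 9 S$
$W = \frac{1}{-14 - 3 i \sqrt{3}}$ ($W = \frac{1}{- 3 \left(2 + \sqrt{2 - 5}\right) - 8} = \frac{1}{- 3 \left(2 + \sqrt{-3}\right) - 8} = \frac{1}{- 3 \left(2 + i \sqrt{3}\right) - 8} = \frac{1}{\left(-6 - 3 i \sqrt{3}\right) - 8} = \frac{1}{-14 - 3 i \sqrt{3}} \approx -0.06278 + 0.023301 i$)
$W \left(144 + O{\left(12 \right)}\right) = \frac{i}{- 14 i + 3 \sqrt{3}} \left(144 - 108\right) = \frac{i}{- 14 i + 3 \sqrt{3}} \cdot 36 = \frac{36 i}{- 14 i + 3 \sqrt{3}}$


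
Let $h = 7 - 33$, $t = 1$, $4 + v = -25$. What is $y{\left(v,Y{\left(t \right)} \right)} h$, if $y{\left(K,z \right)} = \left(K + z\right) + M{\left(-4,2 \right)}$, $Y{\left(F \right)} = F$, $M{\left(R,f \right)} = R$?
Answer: $832$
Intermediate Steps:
$v = -29$ ($v = -4 - 25 = -29$)
$h = -26$ ($h = 7 - 33 = -26$)
$y{\left(K,z \right)} = -4 + K + z$ ($y{\left(K,z \right)} = \left(K + z\right) - 4 = -4 + K + z$)
$y{\left(v,Y{\left(t \right)} \right)} h = \left(-4 - 29 + 1\right) \left(-26\right) = \left(-32\right) \left(-26\right) = 832$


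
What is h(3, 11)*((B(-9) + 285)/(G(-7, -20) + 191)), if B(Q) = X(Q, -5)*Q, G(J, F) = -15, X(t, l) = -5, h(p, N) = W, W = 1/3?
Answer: 5/8 ≈ 0.62500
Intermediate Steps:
W = ⅓ ≈ 0.33333
h(p, N) = ⅓
B(Q) = -5*Q
h(3, 11)*((B(-9) + 285)/(G(-7, -20) + 191)) = ((-5*(-9) + 285)/(-15 + 191))/3 = ((45 + 285)/176)/3 = (330*(1/176))/3 = (⅓)*(15/8) = 5/8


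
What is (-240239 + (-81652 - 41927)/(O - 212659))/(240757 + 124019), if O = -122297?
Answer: -26823123635/40727969952 ≈ -0.65859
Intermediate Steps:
(-240239 + (-81652 - 41927)/(O - 212659))/(240757 + 124019) = (-240239 + (-81652 - 41927)/(-122297 - 212659))/(240757 + 124019) = (-240239 - 123579/(-334956))/364776 = (-240239 - 123579*(-1/334956))*(1/364776) = (-240239 + 41193/111652)*(1/364776) = -26823123635/111652*1/364776 = -26823123635/40727969952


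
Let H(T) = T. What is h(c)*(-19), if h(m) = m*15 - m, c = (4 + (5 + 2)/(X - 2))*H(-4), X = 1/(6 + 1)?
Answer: 3192/13 ≈ 245.54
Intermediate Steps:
X = 1/7 ≈ 0.14286
c = -12/13 (c = (4 + (5 + 2)/(1/7 - 2))*(-4) = (4 + 7/(-13/7))*(-4) = (4 + 7*(-7/13))*(-4) = (4 - 49/13)*(-4) = (3/13)*(-4) = -12/13 ≈ -0.92308)
h(m) = 14*m (h(m) = 15*m - m = 14*m)
h(c)*(-19) = (14*(-12/13))*(-19) = -168/13*(-19) = 3192/13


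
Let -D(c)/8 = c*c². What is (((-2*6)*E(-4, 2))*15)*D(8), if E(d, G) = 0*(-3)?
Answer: 0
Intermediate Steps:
E(d, G) = 0
D(c) = -8*c³ (D(c) = -8*c*c² = -8*c³)
(((-2*6)*E(-4, 2))*15)*D(8) = ((-2*6*0)*15)*(-8*8³) = (-12*0*15)*(-8*512) = (0*15)*(-4096) = 0*(-4096) = 0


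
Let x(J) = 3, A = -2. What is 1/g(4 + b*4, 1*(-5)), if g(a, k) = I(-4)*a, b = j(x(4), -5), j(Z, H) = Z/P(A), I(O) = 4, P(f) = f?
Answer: -⅛ ≈ -0.12500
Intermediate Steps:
j(Z, H) = -Z/2 (j(Z, H) = Z/(-2) = Z*(-½) = -Z/2)
b = -3/2 (b = -½*3 = -3/2 ≈ -1.5000)
g(a, k) = 4*a
1/g(4 + b*4, 1*(-5)) = 1/(4*(4 - 3/2*4)) = 1/(4*(4 - 6)) = 1/(4*(-2)) = 1/(-8) = -⅛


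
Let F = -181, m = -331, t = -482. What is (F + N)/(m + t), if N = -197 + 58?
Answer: 320/813 ≈ 0.39360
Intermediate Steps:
N = -139
(F + N)/(m + t) = (-181 - 139)/(-331 - 482) = -320/(-813) = -320*(-1/813) = 320/813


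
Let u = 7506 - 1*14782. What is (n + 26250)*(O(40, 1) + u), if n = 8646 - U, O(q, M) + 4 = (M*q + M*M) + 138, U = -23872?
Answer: -417311568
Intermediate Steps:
O(q, M) = 134 + M² + M*q (O(q, M) = -4 + ((M*q + M*M) + 138) = -4 + ((M*q + M²) + 138) = -4 + ((M² + M*q) + 138) = -4 + (138 + M² + M*q) = 134 + M² + M*q)
n = 32518 (n = 8646 - 1*(-23872) = 8646 + 23872 = 32518)
u = -7276 (u = 7506 - 14782 = -7276)
(n + 26250)*(O(40, 1) + u) = (32518 + 26250)*((134 + 1² + 1*40) - 7276) = 58768*((134 + 1 + 40) - 7276) = 58768*(175 - 7276) = 58768*(-7101) = -417311568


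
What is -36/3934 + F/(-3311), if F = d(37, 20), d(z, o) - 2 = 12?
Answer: -12448/930391 ≈ -0.013379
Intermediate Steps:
d(z, o) = 14 (d(z, o) = 2 + 12 = 14)
F = 14
-36/3934 + F/(-3311) = -36/3934 + 14/(-3311) = -36*1/3934 + 14*(-1/3311) = -18/1967 - 2/473 = -12448/930391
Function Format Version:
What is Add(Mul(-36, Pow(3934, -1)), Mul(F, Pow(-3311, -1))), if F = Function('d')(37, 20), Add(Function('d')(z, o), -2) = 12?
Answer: Rational(-12448, 930391) ≈ -0.013379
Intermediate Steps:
Function('d')(z, o) = 14 (Function('d')(z, o) = Add(2, 12) = 14)
F = 14
Add(Mul(-36, Pow(3934, -1)), Mul(F, Pow(-3311, -1))) = Add(Mul(-36, Pow(3934, -1)), Mul(14, Pow(-3311, -1))) = Add(Mul(-36, Rational(1, 3934)), Mul(14, Rational(-1, 3311))) = Add(Rational(-18, 1967), Rational(-2, 473)) = Rational(-12448, 930391)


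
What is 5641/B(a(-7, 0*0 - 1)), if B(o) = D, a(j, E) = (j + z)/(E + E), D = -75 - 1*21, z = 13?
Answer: -5641/96 ≈ -58.760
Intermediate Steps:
D = -96 (D = -75 - 21 = -96)
a(j, E) = (13 + j)/(2*E) (a(j, E) = (j + 13)/(E + E) = (13 + j)/((2*E)) = (13 + j)*(1/(2*E)) = (13 + j)/(2*E))
B(o) = -96
5641/B(a(-7, 0*0 - 1)) = 5641/(-96) = 5641*(-1/96) = -5641/96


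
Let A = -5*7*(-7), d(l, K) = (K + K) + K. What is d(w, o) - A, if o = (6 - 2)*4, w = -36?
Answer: -197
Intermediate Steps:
o = 16 (o = 4*4 = 16)
d(l, K) = 3*K (d(l, K) = 2*K + K = 3*K)
A = 245 (A = -35*(-7) = 245)
d(w, o) - A = 3*16 - 1*245 = 48 - 245 = -197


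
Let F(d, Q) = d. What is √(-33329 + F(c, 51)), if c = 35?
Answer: I*√33294 ≈ 182.47*I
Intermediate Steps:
√(-33329 + F(c, 51)) = √(-33329 + 35) = √(-33294) = I*√33294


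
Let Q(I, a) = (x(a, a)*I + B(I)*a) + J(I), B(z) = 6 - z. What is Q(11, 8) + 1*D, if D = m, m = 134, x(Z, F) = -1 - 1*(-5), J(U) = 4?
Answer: 142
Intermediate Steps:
x(Z, F) = 4 (x(Z, F) = -1 + 5 = 4)
D = 134
Q(I, a) = 4 + 4*I + a*(6 - I) (Q(I, a) = (4*I + (6 - I)*a) + 4 = (4*I + a*(6 - I)) + 4 = 4 + 4*I + a*(6 - I))
Q(11, 8) + 1*D = (4 + 4*11 - 1*8*(-6 + 11)) + 1*134 = (4 + 44 - 1*8*5) + 134 = (4 + 44 - 40) + 134 = 8 + 134 = 142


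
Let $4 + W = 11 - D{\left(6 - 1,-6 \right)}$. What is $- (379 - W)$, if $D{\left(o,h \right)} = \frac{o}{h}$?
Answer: $- \frac{2227}{6} \approx -371.17$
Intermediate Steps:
$W = \frac{47}{6}$ ($W = -4 + \left(11 - \frac{6 - 1}{-6}\right) = -4 + \left(11 - 5 \left(- \frac{1}{6}\right)\right) = -4 + \left(11 - - \frac{5}{6}\right) = -4 + \left(11 + \frac{5}{6}\right) = -4 + \frac{71}{6} = \frac{47}{6} \approx 7.8333$)
$- (379 - W) = - (379 - \frac{47}{6}) = \left(-1\right) \frac{2227}{6} = - \frac{2227}{6}$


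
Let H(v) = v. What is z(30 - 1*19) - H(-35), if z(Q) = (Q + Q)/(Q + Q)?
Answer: 36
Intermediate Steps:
z(Q) = 1 (z(Q) = (2*Q)/((2*Q)) = (2*Q)*(1/(2*Q)) = 1)
z(30 - 1*19) - H(-35) = 1 - 1*(-35) = 1 + 35 = 36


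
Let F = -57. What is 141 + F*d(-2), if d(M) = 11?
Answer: -486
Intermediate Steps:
141 + F*d(-2) = 141 - 57*11 = 141 - 627 = -486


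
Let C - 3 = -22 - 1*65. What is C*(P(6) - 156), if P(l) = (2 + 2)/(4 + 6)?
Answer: 65352/5 ≈ 13070.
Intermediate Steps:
C = -84 (C = 3 + (-22 - 1*65) = 3 + (-22 - 65) = 3 - 87 = -84)
P(l) = ⅖ (P(l) = 4/10 = 4*(⅒) = ⅖)
C*(P(6) - 156) = -84*(⅖ - 156) = -84*(-778/5) = 65352/5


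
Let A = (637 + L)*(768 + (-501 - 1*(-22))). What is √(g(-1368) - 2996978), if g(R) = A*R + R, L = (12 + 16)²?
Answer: I*√564793538 ≈ 23765.0*I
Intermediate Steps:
L = 784 (L = 28² = 784)
A = 410669 (A = (637 + 784)*(768 + (-501 - 1*(-22))) = 1421*(768 + (-501 + 22)) = 1421*(768 - 479) = 1421*289 = 410669)
g(R) = 410670*R (g(R) = 410669*R + R = 410670*R)
√(g(-1368) - 2996978) = √(410670*(-1368) - 2996978) = √(-561796560 - 2996978) = √(-564793538) = I*√564793538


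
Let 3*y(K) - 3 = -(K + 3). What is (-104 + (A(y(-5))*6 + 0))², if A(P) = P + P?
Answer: 7056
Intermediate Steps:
y(K) = -K/3 (y(K) = 1 + (-(K + 3))/3 = 1 + (-(3 + K))/3 = 1 + (-3 - K)/3 = 1 + (-1 - K/3) = -K/3)
A(P) = 2*P
(-104 + (A(y(-5))*6 + 0))² = (-104 + ((2*(-⅓*(-5)))*6 + 0))² = (-104 + ((2*(5/3))*6 + 0))² = (-104 + ((10/3)*6 + 0))² = (-104 + (20 + 0))² = (-104 + 20)² = (-84)² = 7056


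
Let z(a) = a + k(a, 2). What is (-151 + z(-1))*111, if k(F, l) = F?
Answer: -16983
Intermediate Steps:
z(a) = 2*a (z(a) = a + a = 2*a)
(-151 + z(-1))*111 = (-151 + 2*(-1))*111 = (-151 - 2)*111 = -153*111 = -16983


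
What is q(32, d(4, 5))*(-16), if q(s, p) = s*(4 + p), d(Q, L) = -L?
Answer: 512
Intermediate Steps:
q(32, d(4, 5))*(-16) = (32*(4 - 1*5))*(-16) = (32*(4 - 5))*(-16) = (32*(-1))*(-16) = -32*(-16) = 512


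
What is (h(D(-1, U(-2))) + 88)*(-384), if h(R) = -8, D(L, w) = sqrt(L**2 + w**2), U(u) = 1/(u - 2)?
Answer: -30720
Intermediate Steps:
U(u) = 1/(-2 + u)
(h(D(-1, U(-2))) + 88)*(-384) = (-8 + 88)*(-384) = 80*(-384) = -30720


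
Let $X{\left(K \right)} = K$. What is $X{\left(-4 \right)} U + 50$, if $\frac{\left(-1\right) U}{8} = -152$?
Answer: $-4814$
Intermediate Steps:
$U = 1216$ ($U = \left(-8\right) \left(-152\right) = 1216$)
$X{\left(-4 \right)} U + 50 = \left(-4\right) 1216 + 50 = -4864 + 50 = -4814$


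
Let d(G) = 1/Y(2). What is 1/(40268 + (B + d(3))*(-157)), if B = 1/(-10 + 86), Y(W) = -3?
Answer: 228/9192565 ≈ 2.4803e-5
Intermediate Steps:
B = 1/76 ≈ 0.013158
d(G) = -1/3 (d(G) = 1/(-3) = -1/3)
1/(40268 + (B + d(3))*(-157)) = 1/(40268 + (1/76 - 1/3)*(-157)) = 1/(40268 - 73/228*(-157)) = 1/(40268 + 11461/228) = 1/(9192565/228) = 228/9192565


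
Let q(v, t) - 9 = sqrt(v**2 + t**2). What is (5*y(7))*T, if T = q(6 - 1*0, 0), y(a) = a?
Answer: 525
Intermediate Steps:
q(v, t) = 9 + sqrt(t**2 + v**2) (q(v, t) = 9 + sqrt(v**2 + t**2) = 9 + sqrt(t**2 + v**2))
T = 15 (T = 9 + sqrt(0**2 + (6 - 1*0)**2) = 9 + sqrt(0 + (6 + 0)**2) = 9 + sqrt(0 + 6**2) = 9 + sqrt(0 + 36) = 9 + sqrt(36) = 9 + 6 = 15)
(5*y(7))*T = (5*7)*15 = 35*15 = 525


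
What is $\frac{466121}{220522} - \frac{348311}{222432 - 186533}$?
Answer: $- \frac{60076960563}{7916519278} \approx -7.5888$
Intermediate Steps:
$\frac{466121}{220522} - \frac{348311}{222432 - 186533} = 466121 \cdot \frac{1}{220522} - \frac{348311}{35899} = \frac{466121}{220522} - \frac{348311}{35899} = - \frac{60076960563}{7916519278}$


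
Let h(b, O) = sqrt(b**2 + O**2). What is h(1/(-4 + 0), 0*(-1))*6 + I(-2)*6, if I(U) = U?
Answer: -21/2 ≈ -10.500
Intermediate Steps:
h(b, O) = sqrt(O**2 + b**2)
h(1/(-4 + 0), 0*(-1))*6 + I(-2)*6 = sqrt((0*(-1))**2 + (1/(-4 + 0))**2)*6 - 2*6 = sqrt(0**2 + (1/(-4))**2)*6 - 12 = sqrt(0 + (-1/4)**2)*6 - 12 = sqrt(0 + 1/16)*6 - 12 = sqrt(1/16)*6 - 12 = (1/4)*6 - 12 = 3/2 - 12 = -21/2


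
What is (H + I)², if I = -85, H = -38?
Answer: 15129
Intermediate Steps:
(H + I)² = (-38 - 85)² = (-123)² = 15129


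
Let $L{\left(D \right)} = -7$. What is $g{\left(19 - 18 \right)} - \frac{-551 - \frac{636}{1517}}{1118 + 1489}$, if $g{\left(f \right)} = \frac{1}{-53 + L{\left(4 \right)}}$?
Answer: $\frac{15411787}{79096380} \approx 0.19485$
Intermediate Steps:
$g{\left(f \right)} = - \frac{1}{60}$ ($g{\left(f \right)} = \frac{1}{-53 - 7} = \frac{1}{-60} = - \frac{1}{60}$)
$g{\left(19 - 18 \right)} - \frac{-551 - \frac{636}{1517}}{1118 + 1489} = - \frac{1}{60} - \frac{-551 - \frac{636}{1517}}{1118 + 1489} = - \frac{1}{60} - \frac{-551 - \frac{636}{1517}}{2607} = - \frac{1}{60} - \left(-551 - \frac{636}{1517}\right) \frac{1}{2607} = - \frac{1}{60} - \left(- \frac{836503}{1517}\right) \frac{1}{2607} = - \frac{1}{60} - - \frac{836503}{3954819} = - \frac{1}{60} + \frac{836503}{3954819} = \frac{15411787}{79096380}$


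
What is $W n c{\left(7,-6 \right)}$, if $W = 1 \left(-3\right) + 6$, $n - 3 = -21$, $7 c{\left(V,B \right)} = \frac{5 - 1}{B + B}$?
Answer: $\frac{18}{7} \approx 2.5714$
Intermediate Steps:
$c{\left(V,B \right)} = \frac{2}{7 B}$ ($c{\left(V,B \right)} = \frac{\left(5 - 1\right) \frac{1}{B + B}}{7} = \frac{4 \frac{1}{2 B}}{7} = \frac{2 \frac{1}{B}}{7} = \frac{2}{7 B}$)
$n = -18$ ($n = 3 - 21 = -18$)
$W = 3$ ($W = -3 + 6 = 3$)
$W n c{\left(7,-6 \right)} = 3 \left(-18\right) \frac{2}{7 \left(-6\right)} = - 54 \cdot \frac{2}{7} \left(- \frac{1}{6}\right) = \left(-54\right) \left(- \frac{1}{21}\right) = \frac{18}{7}$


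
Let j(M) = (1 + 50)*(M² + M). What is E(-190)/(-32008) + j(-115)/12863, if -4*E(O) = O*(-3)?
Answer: 2252915985/43338832 ≈ 51.984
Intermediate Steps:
E(O) = 3*O/4 (E(O) = -O*(-3)/4 = -(-3)*O/4 = 3*O/4)
j(M) = 51*M + 51*M² (j(M) = 51*(M + M²) = 51*M + 51*M²)
E(-190)/(-32008) + j(-115)/12863 = ((¾)*(-190))/(-32008) + (51*(-115)*(1 - 115))/12863 = -285/2*(-1/32008) + (51*(-115)*(-114))*(1/12863) = 285/64016 + 668610*(1/12863) = 285/64016 + 35190/677 = 2252915985/43338832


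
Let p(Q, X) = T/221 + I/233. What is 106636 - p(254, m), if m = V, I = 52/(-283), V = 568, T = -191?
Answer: 1553967741925/14572519 ≈ 1.0664e+5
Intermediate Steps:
I = -52/283 (I = 52*(-1/283) = -52/283 ≈ -0.18375)
m = 568
p(Q, X) = -12605841/14572519 (p(Q, X) = -191/221 - 52/283/233 = -191*1/221 - 52/283*1/233 = -191/221 - 52/65939 = -12605841/14572519)
106636 - p(254, m) = 106636 - 1*(-12605841/14572519) = 106636 + 12605841/14572519 = 1553967741925/14572519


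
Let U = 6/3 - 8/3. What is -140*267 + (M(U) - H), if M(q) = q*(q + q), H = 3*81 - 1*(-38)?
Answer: -338941/9 ≈ -37660.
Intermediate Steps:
U = -⅔ (U = 6*(⅓) - 8*⅓ = 2 - 8/3 = -⅔ ≈ -0.66667)
H = 281 (H = 243 + 38 = 281)
M(q) = 2*q² (M(q) = q*(2*q) = 2*q²)
-140*267 + (M(U) - H) = -140*267 + (2*(-⅔)² - 1*281) = -37380 + (2*(4/9) - 281) = -37380 + (8/9 - 281) = -37380 - 2521/9 = -338941/9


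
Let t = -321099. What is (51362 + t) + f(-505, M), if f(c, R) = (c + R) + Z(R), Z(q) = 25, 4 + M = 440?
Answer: -269781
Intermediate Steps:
M = 436 (M = -4 + 440 = 436)
f(c, R) = 25 + R + c (f(c, R) = (c + R) + 25 = (R + c) + 25 = 25 + R + c)
(51362 + t) + f(-505, M) = (51362 - 321099) + (25 + 436 - 505) = -269737 - 44 = -269781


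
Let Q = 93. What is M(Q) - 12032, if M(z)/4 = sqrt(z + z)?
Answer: -12032 + 4*sqrt(186) ≈ -11977.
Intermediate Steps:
M(z) = 4*sqrt(2)*sqrt(z) (M(z) = 4*sqrt(z + z) = 4*sqrt(2*z) = 4*(sqrt(2)*sqrt(z)) = 4*sqrt(2)*sqrt(z))
M(Q) - 12032 = 4*sqrt(2)*sqrt(93) - 12032 = 4*sqrt(186) - 12032 = -12032 + 4*sqrt(186)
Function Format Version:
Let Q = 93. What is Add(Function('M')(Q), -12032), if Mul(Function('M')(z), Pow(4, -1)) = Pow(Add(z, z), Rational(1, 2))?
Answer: Add(-12032, Mul(4, Pow(186, Rational(1, 2)))) ≈ -11977.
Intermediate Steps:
Function('M')(z) = Mul(4, Pow(2, Rational(1, 2)), Pow(z, Rational(1, 2))) (Function('M')(z) = Mul(4, Pow(Add(z, z), Rational(1, 2))) = Mul(4, Pow(Mul(2, z), Rational(1, 2))) = Mul(4, Mul(Pow(2, Rational(1, 2)), Pow(z, Rational(1, 2)))) = Mul(4, Pow(2, Rational(1, 2)), Pow(z, Rational(1, 2))))
Add(Function('M')(Q), -12032) = Add(Mul(4, Pow(2, Rational(1, 2)), Pow(93, Rational(1, 2))), -12032) = Add(Mul(4, Pow(186, Rational(1, 2))), -12032) = Add(-12032, Mul(4, Pow(186, Rational(1, 2))))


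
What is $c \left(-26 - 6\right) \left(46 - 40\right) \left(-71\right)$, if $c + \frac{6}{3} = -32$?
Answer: $-463488$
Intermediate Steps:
$c = -34$ ($c = -2 - 32 = -34$)
$c \left(-26 - 6\right) \left(46 - 40\right) \left(-71\right) = - 34 \left(-26 - 6\right) \left(46 - 40\right) \left(-71\right) = - 34 \left(\left(-32\right) 6\right) \left(-71\right) = \left(-34\right) \left(-192\right) \left(-71\right) = 6528 \left(-71\right) = -463488$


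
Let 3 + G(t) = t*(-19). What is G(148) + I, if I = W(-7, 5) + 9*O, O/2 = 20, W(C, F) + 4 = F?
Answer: -2454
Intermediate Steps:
W(C, F) = -4 + F
G(t) = -3 - 19*t (G(t) = -3 + t*(-19) = -3 - 19*t)
O = 40 (O = 2*20 = 40)
I = 361 (I = (-4 + 5) + 9*40 = 1 + 360 = 361)
G(148) + I = (-3 - 19*148) + 361 = (-3 - 2812) + 361 = -2815 + 361 = -2454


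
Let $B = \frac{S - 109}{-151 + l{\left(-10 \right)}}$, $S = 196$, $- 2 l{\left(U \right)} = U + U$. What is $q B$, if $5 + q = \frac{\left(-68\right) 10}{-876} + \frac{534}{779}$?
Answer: $\frac{17505241}{8018247} \approx 2.1832$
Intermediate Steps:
$l{\left(U \right)} = - U$ ($l{\left(U \right)} = - \frac{U + U}{2} = - \frac{2 U}{2} = - U$)
$q = - \frac{603629}{170601}$ ($q = -5 + \left(\frac{\left(-68\right) 10}{-876} + \frac{534}{779}\right) = -5 + \left(\left(-680\right) \left(- \frac{1}{876}\right) + 534 \cdot \frac{1}{779}\right) = -5 + \left(\frac{170}{219} + \frac{534}{779}\right) = -5 + \frac{249376}{170601} = - \frac{603629}{170601} \approx -3.5382$)
$B = - \frac{29}{47}$ ($B = \frac{196 - 109}{-151 - -10} = \frac{87}{-151 + 10} = \frac{87}{-141} = 87 \left(- \frac{1}{141}\right) = - \frac{29}{47} \approx -0.61702$)
$q B = \left(- \frac{603629}{170601}\right) \left(- \frac{29}{47}\right) = \frac{17505241}{8018247}$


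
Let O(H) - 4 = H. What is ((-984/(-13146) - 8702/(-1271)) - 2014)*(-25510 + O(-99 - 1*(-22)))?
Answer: 142989376696624/2784761 ≈ 5.1347e+7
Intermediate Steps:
O(H) = 4 + H
((-984/(-13146) - 8702/(-1271)) - 2014)*(-25510 + O(-99 - 1*(-22))) = ((-984/(-13146) - 8702/(-1271)) - 2014)*(-25510 + (4 + (-99 - 1*(-22)))) = ((-984*(-1/13146) - 8702*(-1/1271)) - 2014)*(-25510 + (4 + (-99 + 22))) = ((164/2191 + 8702/1271) - 2014)*(-25510 + (4 - 77)) = (19274526/2784761 - 2014)*(-25510 - 73) = -5589234128/2784761*(-25583) = 142989376696624/2784761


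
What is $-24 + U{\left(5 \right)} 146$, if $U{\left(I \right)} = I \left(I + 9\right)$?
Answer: $10196$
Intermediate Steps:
$U{\left(I \right)} = I \left(9 + I\right)$
$-24 + U{\left(5 \right)} 146 = -24 + 5 \left(9 + 5\right) 146 = -24 + 5 \cdot 14 \cdot 146 = -24 + 70 \cdot 146 = -24 + 10220 = 10196$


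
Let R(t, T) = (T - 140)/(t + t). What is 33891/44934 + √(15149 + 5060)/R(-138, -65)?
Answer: 11297/14978 + 276*√20209/205 ≈ 192.15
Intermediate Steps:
R(t, T) = (-140 + T)/(2*t) (R(t, T) = (-140 + T)/((2*t)) = (-140 + T)*(1/(2*t)) = (-140 + T)/(2*t))
33891/44934 + √(15149 + 5060)/R(-138, -65) = 33891/44934 + √(15149 + 5060)/(((½)*(-140 - 65)/(-138))) = 33891*(1/44934) + √20209/(((½)*(-1/138)*(-205))) = 11297/14978 + √20209/(205/276) = 11297/14978 + √20209*(276/205) = 11297/14978 + 276*√20209/205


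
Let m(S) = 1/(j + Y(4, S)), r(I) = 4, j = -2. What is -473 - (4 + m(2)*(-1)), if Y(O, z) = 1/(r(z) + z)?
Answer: -5253/11 ≈ -477.55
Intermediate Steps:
Y(O, z) = 1/(4 + z)
m(S) = 1/(-2 + 1/(4 + S))
-473 - (4 + m(2)*(-1)) = -473 - (4 + ((-4 - 1*2)/(7 + 2*2))*(-1)) = -473 - (4 + ((-4 - 2)/(7 + 4))*(-1)) = -473 - (4 + (-6/11)*(-1)) = -473 - (4 + ((1/11)*(-6))*(-1)) = -473 - (4 - 6/11*(-1)) = -473 - (4 + 6/11) = -473 - 1*50/11 = -473 - 50/11 = -5253/11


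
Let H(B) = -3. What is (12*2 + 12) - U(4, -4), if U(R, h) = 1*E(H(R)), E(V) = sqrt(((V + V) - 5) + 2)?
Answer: 36 - 3*I ≈ 36.0 - 3.0*I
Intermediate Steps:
E(V) = sqrt(-3 + 2*V) (E(V) = sqrt((2*V - 5) + 2) = sqrt((-5 + 2*V) + 2) = sqrt(-3 + 2*V))
U(R, h) = 3*I (U(R, h) = 1*sqrt(-3 + 2*(-3)) = 1*sqrt(-3 - 6) = 1*sqrt(-9) = 1*(3*I) = 3*I)
(12*2 + 12) - U(4, -4) = (12*2 + 12) - 3*I = (24 + 12) - 3*I = 36 - 3*I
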